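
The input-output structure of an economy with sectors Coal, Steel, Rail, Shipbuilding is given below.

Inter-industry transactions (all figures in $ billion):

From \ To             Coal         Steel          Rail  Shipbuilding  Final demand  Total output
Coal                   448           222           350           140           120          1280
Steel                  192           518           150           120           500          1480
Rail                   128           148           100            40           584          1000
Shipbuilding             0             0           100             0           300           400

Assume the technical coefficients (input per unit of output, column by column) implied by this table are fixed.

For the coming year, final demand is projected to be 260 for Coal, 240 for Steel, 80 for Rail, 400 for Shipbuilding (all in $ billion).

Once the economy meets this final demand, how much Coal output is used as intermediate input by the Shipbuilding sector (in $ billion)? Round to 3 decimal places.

z_14 = 152.252

Technical coefficients a_ij = z_ij / X_j:
  a_11 = 448/1280 = 0.35, a_21 = 192/1280 = 0.15, a_31 = 128/1280 = 0.10, a_41 = 0/1280 = 0.00
  a_12 = 222/1480 = 0.15, a_22 = 518/1480 = 0.35, a_32 = 148/1480 = 0.10, a_42 = 0/1480 = 0.00
  a_13 = 350/1000 = 0.35, a_23 = 150/1000 = 0.15, a_33 = 100/1000 = 0.10, a_43 = 100/1000 = 0.10
  a_14 = 140/400 = 0.35, a_24 = 120/400 = 0.30, a_34 = 40/400 = 0.10, a_44 = 0/400 = 0.00
I − A =
  [   0.65    -0.15    -0.35    -0.35]
  [  -0.15     0.65    -0.15    -0.30]
  [  -0.10    -0.10     0.90    -0.10]
  [   0.00     0.00    -0.10     1.00]
Compute the cofactors C_ij = (−1)^(i+j)·(3×3 minor ij) of I−A; the adjugate is their transpose:
adj(I−A) = Cᵀ =
  [ 0.56050   0.17200   0.27725   0.27550]
  [ 0.15150   0.54000   0.17475   0.23250]
  [ 0.08000   0.08000   0.40000   0.09200]
  [ 0.00800   0.00800   0.04000   0.32000]
det(I−A) = Σ_j (I−A)_1j·C_1j = (0.65)(0.56050) + (-0.15)(0.15150) + (-0.35)(0.08000) + (-0.35)(0.00800) = 0.3108
(I − A)⁻¹ = adj(I−A) / det(I−A) ≈
  [   1.8034     0.5534     0.8921     0.8864]
  [   0.4875     1.7375     0.5623     0.7481]
  [   0.2574     0.2574     1.2870     0.2960]
  [   0.0257     0.0257     0.1287     1.0296]
First solve x = (I − A)⁻¹ d = adj(I−A)·d / det(I−A); in particular x_4 = (0.00800·260 + 0.00800·240 + 0.04000·80 + 0.32000·400) / 0.3108 = 135.20 / 0.3108 ≈ 435.00644.
Intermediate flow from 1 to 4: z_14 = a_14 · x_4 = 0.35 × 135.20 / 0.3108 = 47.32 / 0.3108 ≈ 152.252.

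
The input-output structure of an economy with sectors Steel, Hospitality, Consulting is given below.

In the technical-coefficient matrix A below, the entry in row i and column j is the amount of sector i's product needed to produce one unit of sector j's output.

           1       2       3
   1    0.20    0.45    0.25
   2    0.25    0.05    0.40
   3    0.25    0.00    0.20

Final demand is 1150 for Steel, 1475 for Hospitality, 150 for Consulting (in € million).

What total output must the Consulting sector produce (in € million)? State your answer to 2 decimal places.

I − A =
  [   0.80    -0.45    -0.25]
  [  -0.25     0.95    -0.40]
  [  -0.25     0.00     0.80]
Cofactors of I−A, C_ij = (−1)^(i+j)·(minor ij) (rows/columns in the sector order above):
  C_11 = (0.95)(0.80) − (-0.40)(0.00) = 0.7600
  C_12 = −[(-0.25)(0.80) − (-0.40)(-0.25)] = 0.3000
  C_13 = (-0.25)(0.00) − (0.95)(-0.25) = 0.2375
  C_21 = −[(-0.45)(0.80) − (-0.25)(0.00)] = 0.3600
  C_22 = (0.80)(0.80) − (-0.25)(-0.25) = 0.5775
  C_23 = −[(0.80)(0.00) − (-0.45)(-0.25)] = 0.1125
  C_31 = (-0.45)(-0.40) − (-0.25)(0.95) = 0.4175
  C_32 = −[(0.80)(-0.40) − (-0.25)(-0.25)] = 0.3825
  C_33 = (0.80)(0.95) − (-0.45)(-0.25) = 0.6475
det(I−A) = Σ_j (I−A)_1j·C_1j = (0.80)(0.7600) + (-0.45)(0.3000) + (-0.25)(0.2375) = 0.413625
adj(I−A) = Cᵀ =
  [ 0.7600   0.3600   0.4175]
  [ 0.3000   0.5775   0.3825]
  [ 0.2375   0.1125   0.6475]
(I − A)⁻¹ = adj(I−A) / det(I−A) ≈
  [   1.8374     0.8704     1.0094]
  [   0.7253     1.3962     0.9248]
  [   0.5742     0.2720     1.5654]
x = (I − A)⁻¹ d = adj(I−A)·d / det(I−A), with det(I−A) = 0.413625:
  x_1 = (0.7600·1150 + 0.3600·1475 + 0.4175·150) / 0.413625 = 1467.625 / 0.413625 ≈ 3548.20
  x_2 = (0.3000·1150 + 0.5775·1475 + 0.3825·150) / 0.413625 = 1254.1875 / 0.413625 ≈ 3032.18
  x_3 = (0.2375·1150 + 0.1125·1475 + 0.6475·150) / 0.413625 = 536.1875 / 0.413625 ≈ 1296.31

x_3 = 1296.31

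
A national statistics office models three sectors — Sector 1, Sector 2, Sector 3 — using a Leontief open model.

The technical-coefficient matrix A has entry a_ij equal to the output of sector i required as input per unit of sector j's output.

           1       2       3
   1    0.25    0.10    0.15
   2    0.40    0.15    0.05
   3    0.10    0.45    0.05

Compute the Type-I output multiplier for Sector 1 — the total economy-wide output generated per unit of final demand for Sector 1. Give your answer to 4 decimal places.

m_1 = 2.8110

I − A =
  [   0.75    -0.10    -0.15]
  [  -0.40     0.85    -0.05]
  [  -0.10    -0.45     0.95]
Cofactors of I−A, C_ij = (−1)^(i+j)·(minor ij) (rows/columns in the sector order above):
  C_11 = (0.85)(0.95) − (-0.05)(-0.45) = 0.7850
  C_12 = −[(-0.40)(0.95) − (-0.05)(-0.10)] = 0.3850
  C_13 = (-0.40)(-0.45) − (0.85)(-0.10) = 0.2650
  C_21 = −[(-0.10)(0.95) − (-0.15)(-0.45)] = 0.1625
  C_22 = (0.75)(0.95) − (-0.15)(-0.10) = 0.6975
  C_23 = −[(0.75)(-0.45) − (-0.10)(-0.10)] = 0.3475
  C_31 = (-0.10)(-0.05) − (-0.15)(0.85) = 0.1325
  C_32 = −[(0.75)(-0.05) − (-0.15)(-0.40)] = 0.0975
  C_33 = (0.75)(0.85) − (-0.10)(-0.40) = 0.5975
det(I−A) = Σ_j (I−A)_1j·C_1j = (0.75)(0.7850) + (-0.10)(0.3850) + (-0.15)(0.2650) = 0.5105
adj(I−A) = Cᵀ =
  [ 0.7850   0.1625   0.1325]
  [ 0.3850   0.6975   0.0975]
  [ 0.2650   0.3475   0.5975]
(I − A)⁻¹ = adj(I−A) / det(I−A) ≈
  [   1.53771     0.31832     0.25955]
  [   0.75416     1.36631     0.19099]
  [   0.51910     0.68071     1.17042]
The output multiplier for sector j is the column-j sum of the Leontief inverse (I − A)⁻¹ = adj(I−A) / det(I−A).
Column 1 of adj(I−A): (0.7850, 0.3850, 0.2650); det(I−A) = 0.5105.
m_1 = (0.7850 + 0.3850 + 0.2650) / 0.5105 = 1.435 / 0.5105 ≈ 2.8110.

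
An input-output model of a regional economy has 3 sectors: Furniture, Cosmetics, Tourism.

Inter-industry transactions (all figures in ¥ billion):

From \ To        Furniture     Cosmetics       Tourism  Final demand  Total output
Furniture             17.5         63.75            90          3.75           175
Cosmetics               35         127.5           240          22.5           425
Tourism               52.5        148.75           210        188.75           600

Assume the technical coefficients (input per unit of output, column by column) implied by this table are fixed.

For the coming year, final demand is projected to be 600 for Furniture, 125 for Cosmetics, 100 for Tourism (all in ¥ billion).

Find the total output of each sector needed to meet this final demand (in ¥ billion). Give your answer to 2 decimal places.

Technical coefficients a_ij = z_ij / X_j:
  a_FF = 17.5/175 = 0.10, a_CF = 35/175 = 0.20, a_TF = 52.5/175 = 0.30
  a_FC = 63.75/425 = 0.15, a_CC = 127.5/425 = 0.30, a_TC = 148.75/425 = 0.35
  a_FT = 90/600 = 0.15, a_CT = 240/600 = 0.40, a_TT = 210/600 = 0.35
I − A =
  [   0.90    -0.15    -0.15]
  [  -0.20     0.70    -0.40]
  [  -0.30    -0.35     0.65]
Cofactors of I−A, C_ij = (−1)^(i+j)·(minor ij) (rows/columns in the sector order above):
  C_11 = (0.70)(0.65) − (-0.40)(-0.35) = 0.3150
  C_12 = −[(-0.20)(0.65) − (-0.40)(-0.30)] = 0.2500
  C_13 = (-0.20)(-0.35) − (0.70)(-0.30) = 0.2800
  C_21 = −[(-0.15)(0.65) − (-0.15)(-0.35)] = 0.1500
  C_22 = (0.90)(0.65) − (-0.15)(-0.30) = 0.5400
  C_23 = −[(0.90)(-0.35) − (-0.15)(-0.30)] = 0.3600
  C_31 = (-0.15)(-0.40) − (-0.15)(0.70) = 0.1650
  C_32 = −[(0.90)(-0.40) − (-0.15)(-0.20)] = 0.3900
  C_33 = (0.90)(0.70) − (-0.15)(-0.20) = 0.6000
det(I−A) = Σ_j (I−A)_1j·C_1j = (0.90)(0.3150) + (-0.15)(0.2500) + (-0.15)(0.2800) = 0.2040
adj(I−A) = Cᵀ =
  [ 0.3150   0.1500   0.1650]
  [ 0.2500   0.5400   0.3900]
  [ 0.2800   0.3600   0.6000]
(I − A)⁻¹ = adj(I−A) / det(I−A) ≈
  [   1.5441     0.7353     0.8088]
  [   1.2255     2.6471     1.9118]
  [   1.3725     1.7647     2.9412]
x = (I − A)⁻¹ d = adj(I−A)·d / det(I−A), with det(I−A) = 0.2040:
  x_F = (0.3150·600 + 0.1500·125 + 0.1650·100) / 0.2040 = 224.25 / 0.2040 ≈ 1099.26
  x_C = (0.2500·600 + 0.5400·125 + 0.3900·100) / 0.2040 = 256.50 / 0.2040 ≈ 1257.35
  x_T = (0.2800·600 + 0.3600·125 + 0.6000·100) / 0.2040 = 273.00 / 0.2040 ≈ 1338.24

x_F = 1099.26, x_C = 1257.35, x_T = 1338.24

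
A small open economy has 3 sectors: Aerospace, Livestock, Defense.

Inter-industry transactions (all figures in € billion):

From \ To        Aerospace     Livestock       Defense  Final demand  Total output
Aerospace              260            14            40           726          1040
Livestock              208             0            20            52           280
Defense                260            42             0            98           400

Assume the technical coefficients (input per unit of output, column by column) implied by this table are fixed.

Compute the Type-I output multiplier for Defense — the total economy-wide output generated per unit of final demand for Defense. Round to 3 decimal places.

m_D = 1.275

Technical coefficients a_ij = z_ij / X_j:
  a_AA = 260/1040 = 0.25, a_LA = 208/1040 = 0.20, a_DA = 260/1040 = 0.25
  a_AL = 14/280 = 0.05, a_LL = 0/280 = 0.00, a_DL = 42/280 = 0.15
  a_AD = 40/400 = 0.10, a_LD = 20/400 = 0.05, a_DD = 0/400 = 0.00
I − A =
  [   0.75    -0.05    -0.10]
  [  -0.20     1.00    -0.05]
  [  -0.25    -0.15     1.00]
Cofactors of I−A, C_ij = (−1)^(i+j)·(minor ij) (rows/columns in the sector order above):
  C_11 = (1.00)(1.00) − (-0.05)(-0.15) = 0.9925
  C_12 = −[(-0.20)(1.00) − (-0.05)(-0.25)] = 0.2125
  C_13 = (-0.20)(-0.15) − (1.00)(-0.25) = 0.2800
  C_21 = −[(-0.05)(1.00) − (-0.10)(-0.15)] = 0.0650
  C_22 = (0.75)(1.00) − (-0.10)(-0.25) = 0.7250
  C_23 = −[(0.75)(-0.15) − (-0.05)(-0.25)] = 0.1250
  C_31 = (-0.05)(-0.05) − (-0.10)(1.00) = 0.1025
  C_32 = −[(0.75)(-0.05) − (-0.10)(-0.20)] = 0.0575
  C_33 = (0.75)(1.00) − (-0.05)(-0.20) = 0.7400
det(I−A) = Σ_j (I−A)_1j·C_1j = (0.75)(0.9925) + (-0.05)(0.2125) + (-0.10)(0.2800) = 0.70575
adj(I−A) = Cᵀ =
  [ 0.9925   0.0650   0.1025]
  [ 0.2125   0.7250   0.0575]
  [ 0.2800   0.1250   0.7400]
(I − A)⁻¹ = adj(I−A) / det(I−A) ≈
  [   1.4063     0.0921     0.1452]
  [   0.3011     1.0273     0.0815]
  [   0.3967     0.1771     1.0485]
The output multiplier for sector j is the column-j sum of the Leontief inverse (I − A)⁻¹ = adj(I−A) / det(I−A).
Column D of adj(I−A): (0.1025, 0.0575, 0.7400); det(I−A) = 0.70575.
m_D = (0.1025 + 0.0575 + 0.7400) / 0.70575 = 0.90 / 0.70575 ≈ 1.275.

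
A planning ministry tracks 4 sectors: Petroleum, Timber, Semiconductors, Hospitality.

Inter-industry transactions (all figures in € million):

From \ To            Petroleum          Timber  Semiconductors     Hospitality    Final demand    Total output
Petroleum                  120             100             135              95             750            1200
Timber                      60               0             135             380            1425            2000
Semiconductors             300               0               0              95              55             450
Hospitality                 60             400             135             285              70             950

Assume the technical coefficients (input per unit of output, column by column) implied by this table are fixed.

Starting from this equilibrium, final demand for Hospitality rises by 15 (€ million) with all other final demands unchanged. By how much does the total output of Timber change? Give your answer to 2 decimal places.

Technical coefficients a_ij = z_ij / X_j:
  a_11 = 120/1200 = 0.10, a_21 = 60/1200 = 0.05, a_31 = 300/1200 = 0.25, a_41 = 60/1200 = 0.05
  a_12 = 100/2000 = 0.05, a_22 = 0/2000 = 0.00, a_32 = 0/2000 = 0.00, a_42 = 400/2000 = 0.20
  a_13 = 135/450 = 0.30, a_23 = 135/450 = 0.30, a_33 = 0/450 = 0.00, a_43 = 135/450 = 0.30
  a_14 = 95/950 = 0.10, a_24 = 380/950 = 0.40, a_34 = 95/950 = 0.10, a_44 = 285/950 = 0.30
I − A =
  [   0.90    -0.05    -0.30    -0.10]
  [  -0.05     1.00    -0.30    -0.40]
  [  -0.25     0.00     1.00    -0.10]
  [  -0.05    -0.20    -0.30     0.70]
Compute the cofactors C_ij = (−1)^(i+j)·(3×3 minor ij) of I−A; the adjugate is their transpose:
adj(I−A) = Cᵀ =
  [ 0.58400   0.05950   0.23850   0.15150]
  [ 0.13750   0.53650   0.31350   0.37100]
  [ 0.16100   0.03200   0.54925   0.11975]
  [ 0.15000   0.17125   0.34200   0.81875]
det(I−A) = Σ_j (I−A)_1j·C_1j = (0.90)(0.58400) + (-0.05)(0.13750) + (-0.30)(0.16100) + (-0.10)(0.15000) = 0.455425
(I − A)⁻¹ = adj(I−A) / det(I−A) ≈
  [   1.2823     0.1306     0.5237     0.3327]
  [   0.3019     1.1780     0.6884     0.8146]
  [   0.3535     0.0703     1.2060     0.2629]
  [   0.3294     0.3760     0.7509     1.7978]
Δx = (I − A)⁻¹ Δd with Δd having +15 in the Hospitality component and 0 elsewhere.
So Δx_2 = L_24 · (+15), where L_24 = adj(I−A)_24 / det(I−A) = 0.37100 / 0.455425.
Δx_2 = 0.37100 × (+15) / 0.455425 = 5.565 / 0.455425 ≈ 12.22.

Δx_2 = 12.22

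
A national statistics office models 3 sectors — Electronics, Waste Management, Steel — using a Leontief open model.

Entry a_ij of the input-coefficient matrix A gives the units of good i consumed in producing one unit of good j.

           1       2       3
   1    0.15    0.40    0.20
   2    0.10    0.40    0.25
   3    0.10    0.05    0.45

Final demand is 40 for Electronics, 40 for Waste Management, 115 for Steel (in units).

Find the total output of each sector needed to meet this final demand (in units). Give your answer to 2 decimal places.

I − A =
  [   0.85    -0.40    -0.20]
  [  -0.10     0.60    -0.25]
  [  -0.10    -0.05     0.55]
Cofactors of I−A, C_ij = (−1)^(i+j)·(minor ij) (rows/columns in the sector order above):
  C_11 = (0.60)(0.55) − (-0.25)(-0.05) = 0.3175
  C_12 = −[(-0.10)(0.55) − (-0.25)(-0.10)] = 0.0800
  C_13 = (-0.10)(-0.05) − (0.60)(-0.10) = 0.0650
  C_21 = −[(-0.40)(0.55) − (-0.20)(-0.05)] = 0.2300
  C_22 = (0.85)(0.55) − (-0.20)(-0.10) = 0.4475
  C_23 = −[(0.85)(-0.05) − (-0.40)(-0.10)] = 0.0825
  C_31 = (-0.40)(-0.25) − (-0.20)(0.60) = 0.2200
  C_32 = −[(0.85)(-0.25) − (-0.20)(-0.10)] = 0.2325
  C_33 = (0.85)(0.60) − (-0.40)(-0.10) = 0.4700
det(I−A) = Σ_j (I−A)_1j·C_1j = (0.85)(0.3175) + (-0.40)(0.0800) + (-0.20)(0.0650) = 0.224875
adj(I−A) = Cᵀ =
  [ 0.3175   0.2300   0.2200]
  [ 0.0800   0.4475   0.2325]
  [ 0.0650   0.0825   0.4700]
(I − A)⁻¹ = adj(I−A) / det(I−A) ≈
  [   1.4119     1.0228     0.9783]
  [   0.3558     1.9900     1.0339]
  [   0.2890     0.3669     2.0901]
x = (I − A)⁻¹ d = adj(I−A)·d / det(I−A), with det(I−A) = 0.224875:
  x_1 = (0.3175·40 + 0.2300·40 + 0.2200·115) / 0.224875 = 47.20 / 0.224875 ≈ 209.89
  x_2 = (0.0800·40 + 0.4475·40 + 0.2325·115) / 0.224875 = 47.8375 / 0.224875 ≈ 212.73
  x_3 = (0.0650·40 + 0.0825·40 + 0.4700·115) / 0.224875 = 59.95 / 0.224875 ≈ 266.59

x_1 = 209.89, x_2 = 212.73, x_3 = 266.59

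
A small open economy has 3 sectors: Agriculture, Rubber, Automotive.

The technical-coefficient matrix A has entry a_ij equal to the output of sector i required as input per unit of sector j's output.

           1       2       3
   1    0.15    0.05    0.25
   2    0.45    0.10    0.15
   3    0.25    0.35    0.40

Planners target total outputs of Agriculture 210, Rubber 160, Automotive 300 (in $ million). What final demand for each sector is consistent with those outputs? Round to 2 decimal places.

I − A =
  [   0.85    -0.05    -0.25]
  [  -0.45     0.90    -0.15]
  [  -0.25    -0.35     0.60]
d = (I − A) x:
  d_1 = (+0.85)·210 + (-0.05)·160 + (-0.25)·300 = 95.50
  d_2 = (-0.45)·210 + (+0.90)·160 + (-0.15)·300 = 4.50
  d_3 = (-0.25)·210 + (-0.35)·160 + (+0.60)·300 = 71.50

d_1 = 95.50, d_2 = 4.50, d_3 = 71.50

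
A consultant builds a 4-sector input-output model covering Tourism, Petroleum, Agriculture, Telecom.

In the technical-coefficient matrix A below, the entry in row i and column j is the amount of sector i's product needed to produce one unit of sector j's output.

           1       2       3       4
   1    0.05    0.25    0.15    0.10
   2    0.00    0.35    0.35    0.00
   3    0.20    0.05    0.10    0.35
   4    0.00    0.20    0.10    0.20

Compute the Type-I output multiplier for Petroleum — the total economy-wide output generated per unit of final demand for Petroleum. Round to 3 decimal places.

I − A =
  [   0.95    -0.25    -0.15    -0.10]
  [   0.00     0.65    -0.35     0.00]
  [  -0.20    -0.05     0.90    -0.35]
  [   0.00    -0.20    -0.10     0.80]
Compute the cofactors C_ij = (−1)^(i+j)·(3×3 minor ij) of I−A; the adjugate is their transpose:
adj(I−A) = Cᵀ =
  [ 0.406750   0.206250   0.161500   0.121500]
  [ 0.056000   0.624750   0.266000   0.123375]
  [ 0.104000   0.148500   0.494000   0.229125]
  [ 0.027000   0.174750   0.128250   0.502125]
det(I−A) = Σ_j (I−A)_1j·C_1j = (0.95)(0.406750) + (-0.25)(0.056000) + (-0.15)(0.104000) + (-0.10)(0.027000) = 0.3541125
(I − A)⁻¹ = adj(I−A) / det(I−A) ≈
  [   1.1486     0.5824     0.4561     0.3431]
  [   0.1581     1.7643     0.7512     0.3484]
  [   0.2937     0.4194     1.3950     0.6470]
  [   0.0762     0.4935     0.3622     1.4180]
The output multiplier for sector j is the column-j sum of the Leontief inverse (I − A)⁻¹ = adj(I−A) / det(I−A).
Column 2 of adj(I−A): (0.206250, 0.624750, 0.148500, 0.174750); det(I−A) = 0.3541125.
m_2 = (0.206250 + 0.624750 + 0.148500 + 0.174750) / 0.3541125 = 1.15425 / 0.3541125 ≈ 3.260.

m_2 = 3.260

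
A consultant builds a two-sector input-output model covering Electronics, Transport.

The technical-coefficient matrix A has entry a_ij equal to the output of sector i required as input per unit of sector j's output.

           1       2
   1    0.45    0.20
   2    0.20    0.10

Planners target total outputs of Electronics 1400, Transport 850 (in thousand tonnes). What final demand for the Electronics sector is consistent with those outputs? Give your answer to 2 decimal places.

I − A =
  [   0.55    -0.20]
  [  -0.20     0.90]
d = (I − A) x:
  d_1 = (+0.55)·1400 + (-0.20)·850 = 600.00
  d_2 = (-0.20)·1400 + (+0.90)·850 = 485.00

d_1 = 600.00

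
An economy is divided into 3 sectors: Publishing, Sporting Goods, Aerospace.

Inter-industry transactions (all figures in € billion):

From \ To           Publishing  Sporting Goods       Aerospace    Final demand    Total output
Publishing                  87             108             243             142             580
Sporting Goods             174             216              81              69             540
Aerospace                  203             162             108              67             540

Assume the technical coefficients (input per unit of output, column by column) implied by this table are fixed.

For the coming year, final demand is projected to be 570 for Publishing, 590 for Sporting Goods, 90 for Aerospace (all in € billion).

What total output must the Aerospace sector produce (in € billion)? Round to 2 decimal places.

x_3 = 2287.94

Technical coefficients a_ij = z_ij / X_j:
  a_11 = 87/580 = 0.15, a_21 = 174/580 = 0.30, a_31 = 203/580 = 0.35
  a_12 = 108/540 = 0.20, a_22 = 216/540 = 0.40, a_32 = 162/540 = 0.30
  a_13 = 243/540 = 0.45, a_23 = 81/540 = 0.15, a_33 = 108/540 = 0.20
I − A =
  [   0.85    -0.20    -0.45]
  [  -0.30     0.60    -0.15]
  [  -0.35    -0.30     0.80]
Cofactors of I−A, C_ij = (−1)^(i+j)·(minor ij) (rows/columns in the sector order above):
  C_11 = (0.60)(0.80) − (-0.15)(-0.30) = 0.4350
  C_12 = −[(-0.30)(0.80) − (-0.15)(-0.35)] = 0.2925
  C_13 = (-0.30)(-0.30) − (0.60)(-0.35) = 0.3000
  C_21 = −[(-0.20)(0.80) − (-0.45)(-0.30)] = 0.2950
  C_22 = (0.85)(0.80) − (-0.45)(-0.35) = 0.5225
  C_23 = −[(0.85)(-0.30) − (-0.20)(-0.35)] = 0.3250
  C_31 = (-0.20)(-0.15) − (-0.45)(0.60) = 0.3000
  C_32 = −[(0.85)(-0.15) − (-0.45)(-0.30)] = 0.2625
  C_33 = (0.85)(0.60) − (-0.20)(-0.30) = 0.4500
det(I−A) = Σ_j (I−A)_1j·C_1j = (0.85)(0.4350) + (-0.20)(0.2925) + (-0.45)(0.3000) = 0.17625
adj(I−A) = Cᵀ =
  [ 0.4350   0.2950   0.3000]
  [ 0.2925   0.5225   0.2625]
  [ 0.3000   0.3250   0.4500]
(I − A)⁻¹ = adj(I−A) / det(I−A) ≈
  [   2.4681     1.6738     1.7021]
  [   1.6596     2.9645     1.4894]
  [   1.7021     1.8440     2.5532]
x = (I − A)⁻¹ d = adj(I−A)·d / det(I−A), with det(I−A) = 0.17625:
  x_1 = (0.4350·570 + 0.2950·590 + 0.3000·90) / 0.17625 = 449.00 / 0.17625 ≈ 2547.52
  x_2 = (0.2925·570 + 0.5225·590 + 0.2625·90) / 0.17625 = 498.625 / 0.17625 ≈ 2829.08
  x_3 = (0.3000·570 + 0.3250·590 + 0.4500·90) / 0.17625 = 403.25 / 0.17625 ≈ 2287.94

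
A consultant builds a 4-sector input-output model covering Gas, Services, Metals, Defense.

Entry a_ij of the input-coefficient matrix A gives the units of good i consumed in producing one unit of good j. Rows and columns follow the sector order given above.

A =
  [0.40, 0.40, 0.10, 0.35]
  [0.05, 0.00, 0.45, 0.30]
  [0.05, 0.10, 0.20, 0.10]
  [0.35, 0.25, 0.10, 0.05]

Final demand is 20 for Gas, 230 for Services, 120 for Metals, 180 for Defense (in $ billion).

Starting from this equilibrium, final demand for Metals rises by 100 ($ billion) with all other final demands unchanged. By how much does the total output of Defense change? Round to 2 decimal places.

I − A =
  [   0.60    -0.40    -0.10    -0.35]
  [  -0.05     1.00    -0.45    -0.30]
  [  -0.05    -0.10     0.80    -0.10]
  [  -0.35    -0.25    -0.10     0.95]
Compute the cofactors C_ij = (−1)^(i+j)·(3×3 minor ij) of I−A; the adjugate is their transpose:
adj(I−A) = Cᵀ =
  [ 0.633000   0.385500   0.344875   0.391250]
  [ 0.160125   0.342000   0.236375   0.191875]
  [ 0.095250   0.097125   0.337125   0.101250]
  [ 0.285375   0.242250   0.224750   0.422500]
det(I−A) = Σ_j (I−A)_1j·C_1j = (0.60)(0.633000) + (-0.40)(0.160125) + (-0.10)(0.095250) + (-0.35)(0.285375) = 0.20634375
(I − A)⁻¹ = adj(I−A) / det(I−A) ≈
  [   3.0677     1.8682     1.6714     1.8961]
  [   0.7760     1.6574     1.1455     0.9299]
  [   0.4616     0.4707     1.6338     0.4907]
  [   1.3830     1.1740     1.0892     2.0476]
Δx = (I − A)⁻¹ Δd with Δd having +100 in the Metals component and 0 elsewhere.
So Δx_D = L_DM · (+100), where L_DM = adj(I−A)_DM / det(I−A) = 0.224750 / 0.20634375.
Δx_D = 0.224750 × (+100) / 0.20634375 = 22.475 / 0.20634375 ≈ 108.92.

Δx_D = 108.92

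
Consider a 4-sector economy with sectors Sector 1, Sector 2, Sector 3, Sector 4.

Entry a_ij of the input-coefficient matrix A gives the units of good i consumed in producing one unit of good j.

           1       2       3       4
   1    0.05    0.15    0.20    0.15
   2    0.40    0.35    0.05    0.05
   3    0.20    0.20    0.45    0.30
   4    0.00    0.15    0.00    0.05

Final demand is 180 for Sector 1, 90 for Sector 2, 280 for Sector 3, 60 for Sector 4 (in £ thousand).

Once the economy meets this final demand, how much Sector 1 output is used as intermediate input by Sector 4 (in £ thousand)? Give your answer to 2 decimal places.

z_14 = 22.06

I − A =
  [   0.95    -0.15    -0.20    -0.15]
  [  -0.40     0.65    -0.05    -0.05]
  [  -0.20    -0.20     0.55    -0.30]
  [   0.00    -0.15     0.00     0.95]
Compute the cofactors C_ij = (−1)^(i+j)·(3×3 minor ij) of I−A; the adjugate is their transpose:
adj(I−A) = Cᵀ =
  [ 0.323750   0.137750   0.130250   0.099500]
  [ 0.218500   0.458375   0.121125   0.096875]
  [ 0.216000   0.256250   0.513500   0.209750]
  [ 0.034500   0.072375   0.019125   0.253625]
det(I−A) = Σ_j (I−A)_1j·C_1j = (0.95)(0.323750) + (-0.15)(0.218500) + (-0.20)(0.216000) + (-0.15)(0.034500) = 0.2264125
(I − A)⁻¹ = adj(I−A) / det(I−A) ≈
  [   1.4299     0.6084     0.5753     0.4395]
  [   0.9651     2.0245     0.5350     0.4279]
  [   0.9540     1.1318     2.2680     0.9264]
  [   0.1524     0.3197     0.0845     1.1202]
First solve x = (I − A)⁻¹ d = adj(I−A)·d / det(I−A); in particular x_4 = (0.034500·180 + 0.072375·90 + 0.019125·280 + 0.253625·60) / 0.2264125 = 33.29625 / 0.2264125 ≈ 147.0601.
Intermediate flow from 1 to 4: z_14 = a_14 · x_4 = 0.15 × 33.29625 / 0.2264125 = 4.9944375 / 0.2264125 ≈ 22.06.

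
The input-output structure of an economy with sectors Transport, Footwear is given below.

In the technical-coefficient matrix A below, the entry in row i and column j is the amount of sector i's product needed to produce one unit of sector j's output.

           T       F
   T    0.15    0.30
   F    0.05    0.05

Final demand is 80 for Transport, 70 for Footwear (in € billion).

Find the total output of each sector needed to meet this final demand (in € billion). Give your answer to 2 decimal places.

I − A =
  [   0.85    -0.30]
  [  -0.05     0.95]
det(I−A) = (0.85)(0.95) − (-0.30)(-0.05) = 0.7925
adj(I−A) = [[0.95, 0.30], [0.05, 0.85]]
(I − A)⁻¹ = adj(I−A) / det(I−A) ≈
  [   1.1987     0.3785]
  [   0.0631     1.0726]
x = (I − A)⁻¹ d = adj(I−A)·d / det(I−A), with det(I−A) = 0.7925:
  x_T = (0.95·80 + 0.30·70) / 0.7925 = 97.00 / 0.7925 ≈ 122.40
  x_F = (0.05·80 + 0.85·70) / 0.7925 = 63.50 / 0.7925 ≈ 80.13

x_T = 122.40, x_F = 80.13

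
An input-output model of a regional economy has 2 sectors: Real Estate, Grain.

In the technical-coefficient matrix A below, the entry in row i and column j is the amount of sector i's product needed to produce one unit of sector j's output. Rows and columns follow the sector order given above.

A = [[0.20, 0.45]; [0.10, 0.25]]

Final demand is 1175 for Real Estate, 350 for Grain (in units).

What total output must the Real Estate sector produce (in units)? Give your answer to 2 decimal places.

x_R = 1871.62

I − A =
  [   0.80    -0.45]
  [  -0.10     0.75]
det(I−A) = (0.80)(0.75) − (-0.45)(-0.10) = 0.5550
adj(I−A) = [[0.75, 0.45], [0.10, 0.80]]
(I − A)⁻¹ = adj(I−A) / det(I−A) ≈
  [   1.3514     0.8108]
  [   0.1802     1.4414]
x = (I − A)⁻¹ d = adj(I−A)·d / det(I−A), with det(I−A) = 0.5550:
  x_R = (0.75·1175 + 0.45·350) / 0.5550 = 1038.75 / 0.5550 ≈ 1871.62
  x_G = (0.10·1175 + 0.80·350) / 0.5550 = 397.50 / 0.5550 ≈ 716.22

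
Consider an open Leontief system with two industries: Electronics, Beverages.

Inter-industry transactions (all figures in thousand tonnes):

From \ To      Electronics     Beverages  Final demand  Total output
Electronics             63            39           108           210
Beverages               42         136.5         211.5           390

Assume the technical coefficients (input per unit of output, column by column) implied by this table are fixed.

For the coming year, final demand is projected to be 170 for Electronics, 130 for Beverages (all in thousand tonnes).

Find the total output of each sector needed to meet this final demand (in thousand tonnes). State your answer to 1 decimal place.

Technical coefficients a_ij = z_ij / X_j:
  a_11 = 63/210 = 0.30, a_21 = 42/210 = 0.20
  a_12 = 39/390 = 0.10, a_22 = 136.5/390 = 0.35
I − A =
  [   0.70    -0.10]
  [  -0.20     0.65]
det(I−A) = (0.70)(0.65) − (-0.10)(-0.20) = 0.4350
adj(I−A) = [[0.65, 0.10], [0.20, 0.70]]
(I − A)⁻¹ = adj(I−A) / det(I−A) ≈
  [   1.4943     0.2299]
  [   0.4598     1.6092]
x = (I − A)⁻¹ d = adj(I−A)·d / det(I−A), with det(I−A) = 0.4350:
  x_1 = (0.65·170 + 0.10·130) / 0.4350 = 123.50 / 0.4350 ≈ 283.9
  x_2 = (0.20·170 + 0.70·130) / 0.4350 = 125.00 / 0.4350 ≈ 287.4

x_1 = 283.9, x_2 = 287.4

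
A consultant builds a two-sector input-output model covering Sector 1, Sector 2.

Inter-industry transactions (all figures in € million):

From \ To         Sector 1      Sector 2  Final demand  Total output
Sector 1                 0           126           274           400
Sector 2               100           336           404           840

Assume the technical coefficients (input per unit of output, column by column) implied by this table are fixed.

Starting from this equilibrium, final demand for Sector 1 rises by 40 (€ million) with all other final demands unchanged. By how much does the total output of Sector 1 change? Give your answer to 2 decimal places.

Δx_1 = 42.67

Technical coefficients a_ij = z_ij / X_j:
  a_11 = 0/400 = 0.00, a_21 = 100/400 = 0.25
  a_12 = 126/840 = 0.15, a_22 = 336/840 = 0.40
I − A =
  [   1.00    -0.15]
  [  -0.25     0.60]
det(I−A) = (1.00)(0.60) − (-0.15)(-0.25) = 0.5625
adj(I−A) = [[0.60, 0.15], [0.25, 1.00]]
(I − A)⁻¹ = adj(I−A) / det(I−A) ≈
  [   1.0667     0.2667]
  [   0.4444     1.7778]
Δx = (I − A)⁻¹ Δd with Δd having +40 in the Sector 1 component and 0 elsewhere.
So Δx_1 = L_11 · (+40), where L_11 = adj(I−A)_11 / det(I−A) = 0.60 / 0.5625.
Δx_1 = 0.60 × (+40) / 0.5625 = 24.00 / 0.5625 ≈ 42.67.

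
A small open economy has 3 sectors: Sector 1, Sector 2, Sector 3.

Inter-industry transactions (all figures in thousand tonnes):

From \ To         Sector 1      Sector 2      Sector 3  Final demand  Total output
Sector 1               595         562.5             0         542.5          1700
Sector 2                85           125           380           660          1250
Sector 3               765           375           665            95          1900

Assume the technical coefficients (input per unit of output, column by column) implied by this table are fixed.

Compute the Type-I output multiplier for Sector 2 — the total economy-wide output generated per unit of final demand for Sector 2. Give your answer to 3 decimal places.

Technical coefficients a_ij = z_ij / X_j:
  a_11 = 595/1700 = 0.35, a_21 = 85/1700 = 0.05, a_31 = 765/1700 = 0.45
  a_12 = 562.5/1250 = 0.45, a_22 = 125/1250 = 0.10, a_32 = 375/1250 = 0.30
  a_13 = 0/1900 = 0.00, a_23 = 380/1900 = 0.20, a_33 = 665/1900 = 0.35
I − A =
  [   0.65    -0.45     0.00]
  [  -0.05     0.90    -0.20]
  [  -0.45    -0.30     0.65]
Cofactors of I−A, C_ij = (−1)^(i+j)·(minor ij) (rows/columns in the sector order above):
  C_11 = (0.90)(0.65) − (-0.20)(-0.30) = 0.5250
  C_12 = −[(-0.05)(0.65) − (-0.20)(-0.45)] = 0.1225
  C_13 = (-0.05)(-0.30) − (0.90)(-0.45) = 0.4200
  C_21 = −[(-0.45)(0.65) − (0.00)(-0.30)] = 0.2925
  C_22 = (0.65)(0.65) − (0.00)(-0.45) = 0.4225
  C_23 = −[(0.65)(-0.30) − (-0.45)(-0.45)] = 0.3975
  C_31 = (-0.45)(-0.20) − (0.00)(0.90) = 0.0900
  C_32 = −[(0.65)(-0.20) − (0.00)(-0.05)] = 0.1300
  C_33 = (0.65)(0.90) − (-0.45)(-0.05) = 0.5625
det(I−A) = Σ_j (I−A)_1j·C_1j = (0.65)(0.5250) + (-0.45)(0.1225) + (0.00)(0.4200) = 0.286125
adj(I−A) = Cᵀ =
  [ 0.5250   0.2925   0.0900]
  [ 0.1225   0.4225   0.1300]
  [ 0.4200   0.3975   0.5625]
(I − A)⁻¹ = adj(I−A) / det(I−A) ≈
  [   1.8349     1.0223     0.3145]
  [   0.4281     1.4766     0.4543]
  [   1.4679     1.3893     1.9659]
The output multiplier for sector j is the column-j sum of the Leontief inverse (I − A)⁻¹ = adj(I−A) / det(I−A).
Column 2 of adj(I−A): (0.2925, 0.4225, 0.3975); det(I−A) = 0.286125.
m_2 = (0.2925 + 0.4225 + 0.3975) / 0.286125 = 1.1125 / 0.286125 ≈ 3.888.

m_2 = 3.888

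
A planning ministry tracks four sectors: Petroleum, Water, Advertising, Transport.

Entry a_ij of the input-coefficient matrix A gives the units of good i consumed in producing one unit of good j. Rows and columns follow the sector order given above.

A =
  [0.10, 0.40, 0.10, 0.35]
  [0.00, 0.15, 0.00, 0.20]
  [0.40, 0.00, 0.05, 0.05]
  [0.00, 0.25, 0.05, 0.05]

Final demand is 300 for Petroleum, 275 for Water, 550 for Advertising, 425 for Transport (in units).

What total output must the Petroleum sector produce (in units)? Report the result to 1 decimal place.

I − A =
  [   0.90    -0.40    -0.10    -0.35]
  [   0.00     0.85     0.00    -0.20]
  [  -0.40     0.00     0.95    -0.05]
  [   0.00    -0.25    -0.05     0.95]
Compute the cofactors C_ij = (−1)^(i+j)·(3×3 minor ij) of I−A; the adjugate is their transpose:
adj(I−A) = Cᵀ =
  [ 0.717500   0.444375   0.094625   0.362875]
  [ 0.004000   0.765000   0.009000   0.163000]
  [ 0.303000   0.198250   0.681750   0.189250]
  [ 0.017000   0.211750   0.038250   0.692750]
det(I−A) = Σ_j (I−A)_1j·C_1j = (0.90)(0.717500) + (-0.40)(0.004000) + (-0.10)(0.303000) + (-0.35)(0.017000) = 0.6079
(I − A)⁻¹ = adj(I−A) / det(I−A) ≈
  [   1.1803     0.7310     0.1557     0.5969]
  [   0.0066     1.2584     0.0148     0.2681]
  [   0.4984     0.3261     1.1215     0.3113]
  [   0.0280     0.3483     0.0629     1.1396]
x = (I − A)⁻¹ d = adj(I−A)·d / det(I−A), with det(I−A) = 0.6079:
  x_1 = (0.717500·300 + 0.444375·275 + 0.094625·550 + 0.362875·425) / 0.6079 = 543.71875 / 0.6079 ≈ 894.4
  x_2 = (0.004000·300 + 0.765000·275 + 0.009000·550 + 0.163000·425) / 0.6079 = 285.80 / 0.6079 ≈ 470.1
  x_3 = (0.303000·300 + 0.198250·275 + 0.681750·550 + 0.189250·425) / 0.6079 = 600.8125 / 0.6079 ≈ 988.3
  x_4 = (0.017000·300 + 0.211750·275 + 0.038250·550 + 0.692750·425) / 0.6079 = 378.7875 / 0.6079 ≈ 623.1

x_1 = 894.4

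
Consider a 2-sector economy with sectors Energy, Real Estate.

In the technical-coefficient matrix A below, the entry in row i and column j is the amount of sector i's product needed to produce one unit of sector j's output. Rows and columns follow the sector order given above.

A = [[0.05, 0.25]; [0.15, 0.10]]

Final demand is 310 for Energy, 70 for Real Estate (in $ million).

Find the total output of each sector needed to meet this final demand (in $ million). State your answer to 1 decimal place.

x_1 = 362.7, x_2 = 138.2

I − A =
  [   0.95    -0.25]
  [  -0.15     0.90]
det(I−A) = (0.95)(0.90) − (-0.25)(-0.15) = 0.8175
adj(I−A) = [[0.90, 0.25], [0.15, 0.95]]
(I − A)⁻¹ = adj(I−A) / det(I−A) ≈
  [   1.1009     0.3058]
  [   0.1835     1.1621]
x = (I − A)⁻¹ d = adj(I−A)·d / det(I−A), with det(I−A) = 0.8175:
  x_1 = (0.90·310 + 0.25·70) / 0.8175 = 296.50 / 0.8175 ≈ 362.7
  x_2 = (0.15·310 + 0.95·70) / 0.8175 = 113.00 / 0.8175 ≈ 138.2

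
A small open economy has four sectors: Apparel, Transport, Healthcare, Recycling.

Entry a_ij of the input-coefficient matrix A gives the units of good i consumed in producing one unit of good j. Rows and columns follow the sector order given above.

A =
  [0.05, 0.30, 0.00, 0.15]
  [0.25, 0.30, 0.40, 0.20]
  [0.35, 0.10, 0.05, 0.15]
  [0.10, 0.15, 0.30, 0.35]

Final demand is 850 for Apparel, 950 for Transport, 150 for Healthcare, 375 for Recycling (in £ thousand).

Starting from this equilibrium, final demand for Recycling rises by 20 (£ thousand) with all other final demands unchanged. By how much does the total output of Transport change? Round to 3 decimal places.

Δx_T = 29.320

I − A =
  [   0.95    -0.30     0.00    -0.15]
  [  -0.25     0.70    -0.40    -0.20]
  [  -0.35    -0.10     0.95    -0.15]
  [  -0.10    -0.15    -0.30     0.65]
Compute the cofactors C_ij = (−1)^(i+j)·(3×3 minor ij) of I−A; the adjugate is their transpose:
adj(I−A) = Cᵀ =
  [ 0.331250   0.197625   0.136500   0.168750]
  [ 0.280125   0.513875   0.309250   0.294125]
  [ 0.183125   0.162250   0.332875   0.169000]
  [ 0.200125   0.223875   0.246000   0.480500]
det(I−A) = Σ_j (I−A)_1j·C_1j = (0.95)(0.331250) + (-0.30)(0.280125) + (0.00)(0.183125) + (-0.15)(0.200125) = 0.20063125
(I − A)⁻¹ = adj(I−A) / det(I−A) ≈
  [   1.6510     0.9850     0.6804     0.8411]
  [   1.3962     2.5613     1.5414     1.4660]
  [   0.9127     0.8087     1.6591     0.8423]
  [   0.9975     1.1159     1.2261     2.3949]
Δx = (I − A)⁻¹ Δd with Δd having +20 in the Recycling component and 0 elsewhere.
So Δx_T = L_TR · (+20), where L_TR = adj(I−A)_TR / det(I−A) = 0.294125 / 0.20063125.
Δx_T = 0.294125 × (+20) / 0.20063125 = 5.8825 / 0.20063125 ≈ 29.320.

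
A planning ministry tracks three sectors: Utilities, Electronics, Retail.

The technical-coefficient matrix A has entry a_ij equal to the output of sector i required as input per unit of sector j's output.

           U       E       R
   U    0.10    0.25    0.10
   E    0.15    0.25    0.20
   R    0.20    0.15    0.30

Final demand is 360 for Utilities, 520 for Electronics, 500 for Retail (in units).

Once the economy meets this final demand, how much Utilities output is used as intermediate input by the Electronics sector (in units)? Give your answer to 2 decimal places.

z_UE = 297.77

I − A =
  [   0.90    -0.25    -0.10]
  [  -0.15     0.75    -0.20]
  [  -0.20    -0.15     0.70]
Cofactors of I−A, C_ij = (−1)^(i+j)·(minor ij) (rows/columns in the sector order above):
  C_11 = (0.75)(0.70) − (-0.20)(-0.15) = 0.4950
  C_12 = −[(-0.15)(0.70) − (-0.20)(-0.20)] = 0.1450
  C_13 = (-0.15)(-0.15) − (0.75)(-0.20) = 0.1725
  C_21 = −[(-0.25)(0.70) − (-0.10)(-0.15)] = 0.1900
  C_22 = (0.90)(0.70) − (-0.10)(-0.20) = 0.6100
  C_23 = −[(0.90)(-0.15) − (-0.25)(-0.20)] = 0.1850
  C_31 = (-0.25)(-0.20) − (-0.10)(0.75) = 0.1250
  C_32 = −[(0.90)(-0.20) − (-0.10)(-0.15)] = 0.1950
  C_33 = (0.90)(0.75) − (-0.25)(-0.15) = 0.6375
det(I−A) = Σ_j (I−A)_1j·C_1j = (0.90)(0.4950) + (-0.25)(0.1450) + (-0.10)(0.1725) = 0.3920
adj(I−A) = Cᵀ =
  [ 0.4950   0.1900   0.1250]
  [ 0.1450   0.6100   0.1950]
  [ 0.1725   0.1850   0.6375]
(I − A)⁻¹ = adj(I−A) / det(I−A) ≈
  [   1.2628     0.4847     0.3189]
  [   0.3699     1.5561     0.4974]
  [   0.4401     0.4719     1.6263]
First solve x = (I − A)⁻¹ d = adj(I−A)·d / det(I−A); in particular x_E = (0.1450·360 + 0.6100·520 + 0.1950·500) / 0.3920 = 466.90 / 0.3920 ≈ 1191.0714.
Intermediate flow from U to E: z_UE = a_UE · x_E = 0.25 × 466.90 / 0.3920 = 116.725 / 0.3920 ≈ 297.77.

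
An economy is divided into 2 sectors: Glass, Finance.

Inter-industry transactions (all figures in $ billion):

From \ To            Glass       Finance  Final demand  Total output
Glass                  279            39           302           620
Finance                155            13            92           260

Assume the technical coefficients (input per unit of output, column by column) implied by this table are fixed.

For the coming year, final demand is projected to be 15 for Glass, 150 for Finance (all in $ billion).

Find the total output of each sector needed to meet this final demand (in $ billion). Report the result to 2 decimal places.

x_G = 75.77, x_F = 177.84

Technical coefficients a_ij = z_ij / X_j:
  a_GG = 279/620 = 0.45, a_FG = 155/620 = 0.25
  a_GF = 39/260 = 0.15, a_FF = 13/260 = 0.05
I − A =
  [   0.55    -0.15]
  [  -0.25     0.95]
det(I−A) = (0.55)(0.95) − (-0.15)(-0.25) = 0.4850
adj(I−A) = [[0.95, 0.15], [0.25, 0.55]]
(I − A)⁻¹ = adj(I−A) / det(I−A) ≈
  [   1.9588     0.3093]
  [   0.5155     1.1340]
x = (I − A)⁻¹ d = adj(I−A)·d / det(I−A), with det(I−A) = 0.4850:
  x_G = (0.95·15 + 0.15·150) / 0.4850 = 36.75 / 0.4850 ≈ 75.77
  x_F = (0.25·15 + 0.55·150) / 0.4850 = 86.25 / 0.4850 ≈ 177.84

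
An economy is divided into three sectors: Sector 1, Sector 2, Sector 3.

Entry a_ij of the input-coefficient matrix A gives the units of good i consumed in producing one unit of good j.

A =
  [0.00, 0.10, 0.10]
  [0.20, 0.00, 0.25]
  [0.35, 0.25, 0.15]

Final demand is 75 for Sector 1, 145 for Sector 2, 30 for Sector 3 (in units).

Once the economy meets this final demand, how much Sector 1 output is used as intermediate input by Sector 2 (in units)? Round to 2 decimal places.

I − A =
  [   1.00    -0.10    -0.10]
  [  -0.20     1.00    -0.25]
  [  -0.35    -0.25     0.85]
Cofactors of I−A, C_ij = (−1)^(i+j)·(minor ij) (rows/columns in the sector order above):
  C_11 = (1.00)(0.85) − (-0.25)(-0.25) = 0.7875
  C_12 = −[(-0.20)(0.85) − (-0.25)(-0.35)] = 0.2575
  C_13 = (-0.20)(-0.25) − (1.00)(-0.35) = 0.4000
  C_21 = −[(-0.10)(0.85) − (-0.10)(-0.25)] = 0.1100
  C_22 = (1.00)(0.85) − (-0.10)(-0.35) = 0.8150
  C_23 = −[(1.00)(-0.25) − (-0.10)(-0.35)] = 0.2850
  C_31 = (-0.10)(-0.25) − (-0.10)(1.00) = 0.1250
  C_32 = −[(1.00)(-0.25) − (-0.10)(-0.20)] = 0.2700
  C_33 = (1.00)(1.00) − (-0.10)(-0.20) = 0.9800
det(I−A) = Σ_j (I−A)_1j·C_1j = (1.00)(0.7875) + (-0.10)(0.2575) + (-0.10)(0.4000) = 0.72175
adj(I−A) = Cᵀ =
  [ 0.7875   0.1100   0.1250]
  [ 0.2575   0.8150   0.2700]
  [ 0.4000   0.2850   0.9800]
(I − A)⁻¹ = adj(I−A) / det(I−A) ≈
  [   1.0911     0.1524     0.1732]
  [   0.3568     1.1292     0.3741]
  [   0.5542     0.3949     1.3578]
First solve x = (I − A)⁻¹ d = adj(I−A)·d / det(I−A); in particular x_2 = (0.2575·75 + 0.8150·145 + 0.2700·30) / 0.72175 = 145.5875 / 0.72175 ≈ 201.7146.
Intermediate flow from 1 to 2: z_12 = a_12 · x_2 = 0.10 × 145.5875 / 0.72175 = 14.55875 / 0.72175 ≈ 20.17.

z_12 = 20.17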